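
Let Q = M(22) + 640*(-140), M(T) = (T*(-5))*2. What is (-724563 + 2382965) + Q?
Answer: 1568582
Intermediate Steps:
M(T) = -10*T (M(T) = -5*T*2 = -10*T)
Q = -89820 (Q = -10*22 + 640*(-140) = -220 - 89600 = -89820)
(-724563 + 2382965) + Q = (-724563 + 2382965) - 89820 = 1658402 - 89820 = 1568582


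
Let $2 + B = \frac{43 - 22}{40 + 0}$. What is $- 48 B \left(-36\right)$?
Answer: $- \frac{12744}{5} \approx -2548.8$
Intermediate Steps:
$B = - \frac{59}{40}$ ($B = -2 + \frac{43 - 22}{40 + 0} = -2 + \frac{21}{40} = - \frac{59}{40} \approx -1.475$)
$- 48 B \left(-36\right) = \left(-48\right) \left(- \frac{59}{40}\right) \left(-36\right) = \frac{354}{5} \left(-36\right) = - \frac{12744}{5}$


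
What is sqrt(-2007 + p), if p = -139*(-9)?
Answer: 6*I*sqrt(21) ≈ 27.495*I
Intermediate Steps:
p = 1251
sqrt(-2007 + p) = sqrt(-2007 + 1251) = sqrt(-756) = 6*I*sqrt(21)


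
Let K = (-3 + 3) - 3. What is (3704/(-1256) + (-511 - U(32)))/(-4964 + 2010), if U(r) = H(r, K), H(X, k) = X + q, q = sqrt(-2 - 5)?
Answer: 42857/231889 + I*sqrt(7)/2954 ≈ 0.18482 + 0.00089565*I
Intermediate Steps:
q = I*sqrt(7) (q = sqrt(-7) = I*sqrt(7) ≈ 2.6458*I)
K = -3 (K = 0 - 3 = -3)
H(X, k) = X + I*sqrt(7)
U(r) = r + I*sqrt(7)
(3704/(-1256) + (-511 - U(32)))/(-4964 + 2010) = (3704/(-1256) + (-511 - (32 + I*sqrt(7))))/(-4964 + 2010) = (3704*(-1/1256) + (-511 + (-32 - I*sqrt(7))))/(-2954) = (-463/157 + (-543 - I*sqrt(7)))*(-1/2954) = (-85714/157 - I*sqrt(7))*(-1/2954) = 42857/231889 + I*sqrt(7)/2954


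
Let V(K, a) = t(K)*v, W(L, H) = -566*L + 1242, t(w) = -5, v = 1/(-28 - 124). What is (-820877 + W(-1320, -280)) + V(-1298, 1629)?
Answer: -11022275/152 ≈ -72515.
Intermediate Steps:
v = -1/152 (v = 1/(-152) = -1/152 ≈ -0.0065789)
W(L, H) = 1242 - 566*L
V(K, a) = 5/152 (V(K, a) = -5*(-1/152) = 5/152)
(-820877 + W(-1320, -280)) + V(-1298, 1629) = (-820877 + (1242 - 566*(-1320))) + 5/152 = (-820877 + (1242 + 747120)) + 5/152 = (-820877 + 748362) + 5/152 = -72515 + 5/152 = -11022275/152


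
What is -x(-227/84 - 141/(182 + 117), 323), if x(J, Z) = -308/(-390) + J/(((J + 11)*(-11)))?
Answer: -31683251/38329005 ≈ -0.82661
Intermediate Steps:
x(J, Z) = 154/195 + J/(-121 - 11*J) (x(J, Z) = -308*(-1/390) + J/(((11 + J)*(-11))) = 154/195 + J/(-121 - 11*J))
-x(-227/84 - 141/(182 + 117), 323) = -(18634 + 1499*(-227/84 - 141/(182 + 117)))/(2145*(11 + (-227/84 - 141/(182 + 117)))) = -(18634 + 1499*(-227*1/84 - 141/299))/(2145*(11 + (-227*1/84 - 141/299))) = -(18634 + 1499*(-227/84 - 141*1/299))/(2145*(11 + (-227/84 - 141*1/299))) = -(18634 + 1499*(-227/84 - 141/299))/(2145*(11 + (-227/84 - 141/299))) = -(18634 + 1499*(-79717/25116))/(2145*(11 - 79717/25116)) = -(18634 - 119495783/25116)/(2145*196559/25116) = -25116*348515761/(2145*196559*25116) = -1*31683251/38329005 = -31683251/38329005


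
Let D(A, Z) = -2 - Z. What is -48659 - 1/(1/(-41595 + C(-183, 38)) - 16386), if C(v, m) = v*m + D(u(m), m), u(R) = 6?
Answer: -38741291186356/796179355 ≈ -48659.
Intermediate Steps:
C(v, m) = -2 - m + m*v (C(v, m) = v*m + (-2 - m) = m*v + (-2 - m) = -2 - m + m*v)
-48659 - 1/(1/(-41595 + C(-183, 38)) - 16386) = -48659 - 1/(1/(-41595 + (-2 - 1*38 + 38*(-183))) - 16386) = -48659 - 1/(1/(-41595 + (-2 - 38 - 6954)) - 16386) = -48659 - 1/(1/(-41595 - 6994) - 16386) = -48659 - 1/(1/(-48589) - 16386) = -48659 - 1/(-1/48589 - 16386) = -48659 - 1/(-796179355/48589) = -48659 - 1*(-48589/796179355) = -48659 + 48589/796179355 = -38741291186356/796179355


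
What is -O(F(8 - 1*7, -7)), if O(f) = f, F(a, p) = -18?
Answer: 18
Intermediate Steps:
-O(F(8 - 1*7, -7)) = -1*(-18) = 18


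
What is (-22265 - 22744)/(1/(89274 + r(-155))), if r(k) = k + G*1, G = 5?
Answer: -4011382116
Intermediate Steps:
r(k) = 5 + k (r(k) = k + 5*1 = k + 5 = 5 + k)
(-22265 - 22744)/(1/(89274 + r(-155))) = (-22265 - 22744)/(1/(89274 + (5 - 155))) = -45009/(1/(89274 - 150)) = -45009/(1/89124) = -45009/1/89124 = -45009*89124 = -4011382116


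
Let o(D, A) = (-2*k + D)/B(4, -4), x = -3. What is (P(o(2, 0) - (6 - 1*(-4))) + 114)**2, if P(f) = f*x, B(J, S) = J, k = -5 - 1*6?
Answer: 15876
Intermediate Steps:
k = -11 (k = -5 - 6 = -11)
o(D, A) = 11/2 + D/4 (o(D, A) = (-2*(-11) + D)/4 = (22 + D)*(1/4) = 11/2 + D/4)
P(f) = -3*f (P(f) = f*(-3) = -3*f)
(P(o(2, 0) - (6 - 1*(-4))) + 114)**2 = (-3*((11/2 + (1/4)*2) - (6 - 1*(-4))) + 114)**2 = (-3*((11/2 + 1/2) - (6 + 4)) + 114)**2 = (-3*(6 - 1*10) + 114)**2 = (-3*(6 - 10) + 114)**2 = (-3*(-4) + 114)**2 = (12 + 114)**2 = 126**2 = 15876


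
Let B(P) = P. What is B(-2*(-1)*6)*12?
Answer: 144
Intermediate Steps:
B(-2*(-1)*6)*12 = (-2*(-1)*6)*12 = (2*6)*12 = 12*12 = 144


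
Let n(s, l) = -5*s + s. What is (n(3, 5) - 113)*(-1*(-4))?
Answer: -500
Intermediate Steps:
n(s, l) = -4*s
(n(3, 5) - 113)*(-1*(-4)) = (-4*3 - 113)*(-1*(-4)) = (-12 - 113)*4 = -125*4 = -500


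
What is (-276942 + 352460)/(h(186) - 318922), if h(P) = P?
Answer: -37759/159368 ≈ -0.23693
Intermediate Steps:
(-276942 + 352460)/(h(186) - 318922) = (-276942 + 352460)/(186 - 318922) = 75518/(-318736) = 75518*(-1/318736) = -37759/159368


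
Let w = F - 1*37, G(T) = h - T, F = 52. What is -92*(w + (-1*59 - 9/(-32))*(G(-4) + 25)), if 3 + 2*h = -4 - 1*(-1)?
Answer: 556301/4 ≈ 1.3908e+5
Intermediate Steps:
h = -3 (h = -3/2 + (-4 - 1*(-1))/2 = -3/2 + (-4 + 1)/2 = -3/2 + (½)*(-3) = -3/2 - 3/2 = -3)
G(T) = -3 - T
w = 15 (w = 52 - 1*37 = 52 - 37 = 15)
-92*(w + (-1*59 - 9/(-32))*(G(-4) + 25)) = -92*(15 + (-1*59 - 9/(-32))*((-3 - 1*(-4)) + 25)) = -92*(15 + (-59 - 9*(-1/32))*((-3 + 4) + 25)) = -92*(15 + (-59 + 9/32)*(1 + 25)) = -92*(15 - 1879/32*26) = -92*(15 - 24427/16) = -92*(-24187/16) = 556301/4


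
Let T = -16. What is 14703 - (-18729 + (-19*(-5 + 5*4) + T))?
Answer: 33733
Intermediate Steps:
14703 - (-18729 + (-19*(-5 + 5*4) + T)) = 14703 - (-18729 + (-19*(-5 + 5*4) - 16)) = 14703 - (-18729 + (-19*(-5 + 20) - 16)) = 14703 - (-18729 + (-19*15 - 16)) = 14703 - (-18729 + (-285 - 16)) = 14703 - (-18729 - 301) = 14703 - 1*(-19030) = 14703 + 19030 = 33733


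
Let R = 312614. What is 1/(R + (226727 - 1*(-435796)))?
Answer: 1/975137 ≈ 1.0255e-6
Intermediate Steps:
1/(R + (226727 - 1*(-435796))) = 1/(312614 + (226727 - 1*(-435796))) = 1/(312614 + (226727 + 435796)) = 1/(312614 + 662523) = 1/975137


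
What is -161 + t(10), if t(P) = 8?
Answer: -153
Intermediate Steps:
-161 + t(10) = -161 + 8 = -153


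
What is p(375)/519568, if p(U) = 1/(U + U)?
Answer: 1/389676000 ≈ 2.5662e-9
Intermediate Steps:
p(U) = 1/(2*U)
p(375)/519568 = ((1/2)/375)/519568 = ((1/2)*(1/375))*(1/519568) = (1/750)*(1/519568) = 1/389676000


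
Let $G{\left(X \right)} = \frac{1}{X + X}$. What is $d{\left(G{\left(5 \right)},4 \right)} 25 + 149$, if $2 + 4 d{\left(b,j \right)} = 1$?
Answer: $\frac{571}{4} \approx 142.75$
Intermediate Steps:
$G{\left(X \right)} = \frac{1}{2 X}$
$d{\left(b,j \right)} = - \frac{1}{4}$ ($d{\left(b,j \right)} = - \frac{1}{2} + \frac{1}{4} \cdot 1 = - \frac{1}{2} + \frac{1}{4} = - \frac{1}{4}$)
$d{\left(G{\left(5 \right)},4 \right)} 25 + 149 = \left(- \frac{1}{4}\right) 25 + 149 = - \frac{25}{4} + 149 = \frac{571}{4}$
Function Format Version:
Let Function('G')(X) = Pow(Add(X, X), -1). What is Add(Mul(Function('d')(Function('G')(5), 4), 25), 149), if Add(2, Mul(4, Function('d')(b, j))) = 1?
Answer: Rational(571, 4) ≈ 142.75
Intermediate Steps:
Function('G')(X) = Mul(Rational(1, 2), Pow(X, -1)) (Function('G')(X) = Pow(Mul(2, X), -1) = Mul(Rational(1, 2), Pow(X, -1)))
Function('d')(b, j) = Rational(-1, 4) (Function('d')(b, j) = Add(Rational(-1, 2), Mul(Rational(1, 4), 1)) = Add(Rational(-1, 2), Rational(1, 4)) = Rational(-1, 4))
Add(Mul(Function('d')(Function('G')(5), 4), 25), 149) = Add(Mul(Rational(-1, 4), 25), 149) = Add(Rational(-25, 4), 149) = Rational(571, 4)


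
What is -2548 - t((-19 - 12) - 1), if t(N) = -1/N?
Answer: -81537/32 ≈ -2548.0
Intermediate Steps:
-2548 - t((-19 - 12) - 1) = -2548 - (-1)/((-19 - 12) - 1) = -2548 - (-1)/(-31 - 1) = -2548 - (-1)/(-32) = -2548 - (-1)*(-1)/32 = -2548 - 1*1/32 = -2548 - 1/32 = -81537/32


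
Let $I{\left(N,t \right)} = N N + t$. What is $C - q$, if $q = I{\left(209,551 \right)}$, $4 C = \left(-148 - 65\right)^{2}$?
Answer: $- \frac{131559}{4} \approx -32890.0$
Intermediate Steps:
$I{\left(N,t \right)} = t + N^{2}$ ($I{\left(N,t \right)} = N^{2} + t = t + N^{2}$)
$C = \frac{45369}{4}$ ($C = \frac{\left(-148 - 65\right)^{2}}{4} = \frac{\left(-213\right)^{2}}{4} = \frac{1}{4} \cdot 45369 = \frac{45369}{4} \approx 11342.0$)
$q = 44232$ ($q = 551 + 209^{2} = 551 + 43681 = 44232$)
$C - q = \frac{45369}{4} - 44232 = - \frac{131559}{4}$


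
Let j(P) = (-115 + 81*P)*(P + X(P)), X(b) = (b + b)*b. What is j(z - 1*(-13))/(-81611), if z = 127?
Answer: -441591500/81611 ≈ -5410.9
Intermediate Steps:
X(b) = 2*b² (X(b) = (2*b)*b = 2*b²)
j(P) = (-115 + 81*P)*(P + 2*P²)
j(z - 1*(-13))/(-81611) = ((127 - 1*(-13))*(-115 - 149*(127 - 1*(-13)) + 162*(127 - 1*(-13))²))/(-81611) = ((127 + 13)*(-115 - 149*(127 + 13) + 162*(127 + 13)²))*(-1/81611) = (140*(-115 - 149*140 + 162*140²))*(-1/81611) = (140*(-115 - 20860 + 162*19600))*(-1/81611) = (140*(-115 - 20860 + 3175200))*(-1/81611) = (140*3154225)*(-1/81611) = 441591500*(-1/81611) = -441591500/81611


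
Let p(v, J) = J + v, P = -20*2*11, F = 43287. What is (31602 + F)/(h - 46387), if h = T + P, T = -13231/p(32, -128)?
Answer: -7189344/4482161 ≈ -1.6040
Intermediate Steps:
P = -440 (P = -40*11 = -440)
T = 13231/96 (T = -13231/(-128 + 32) = -13231/(-96) = -13231*(-1/96) = 13231/96 ≈ 137.82)
h = -29009/96 (h = 13231/96 - 440 = -29009/96 ≈ -302.18)
(31602 + F)/(h - 46387) = (31602 + 43287)/(-29009/96 - 46387) = 74889/(-4482161/96) = 74889*(-96/4482161) = -7189344/4482161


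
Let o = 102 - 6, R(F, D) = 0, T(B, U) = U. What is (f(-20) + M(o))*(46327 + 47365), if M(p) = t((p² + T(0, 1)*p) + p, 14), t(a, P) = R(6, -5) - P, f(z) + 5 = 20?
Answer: 93692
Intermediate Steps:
o = 96
f(z) = 15 (f(z) = -5 + 20 = 15)
t(a, P) = -P (t(a, P) = 0 - P = -P)
M(p) = -14 (M(p) = -1*14 = -14)
(f(-20) + M(o))*(46327 + 47365) = (15 - 14)*(46327 + 47365) = 1*93692 = 93692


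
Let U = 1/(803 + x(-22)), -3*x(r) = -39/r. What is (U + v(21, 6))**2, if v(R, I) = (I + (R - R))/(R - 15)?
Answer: 312405625/311628409 ≈ 1.0025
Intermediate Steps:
x(r) = 13/r (x(r) = -(-13)/r = 13/r)
v(R, I) = I/(-15 + R) (v(R, I) = (I + 0)/(-15 + R) = I/(-15 + R))
U = 22/17653 (U = 1/(803 + 13/(-22)) = 1/(803 + 13*(-1/22)) = 1/(803 - 13/22) = 1/(17653/22) = 22/17653 ≈ 0.0012462)
(U + v(21, 6))**2 = (22/17653 + 6/(-15 + 21))**2 = (22/17653 + 6/6)**2 = (22/17653 + 6*(1/6))**2 = (22/17653 + 1)**2 = (17675/17653)**2 = 312405625/311628409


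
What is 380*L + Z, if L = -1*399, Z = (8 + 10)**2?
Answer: -151296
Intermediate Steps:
Z = 324 (Z = 18**2 = 324)
L = -399
380*L + Z = 380*(-399) + 324 = -151620 + 324 = -151296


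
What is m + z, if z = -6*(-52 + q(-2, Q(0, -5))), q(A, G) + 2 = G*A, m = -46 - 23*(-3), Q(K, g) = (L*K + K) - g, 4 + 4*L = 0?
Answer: 407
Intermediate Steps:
L = -1 (L = -1 + (1/4)*0 = -1 + 0 = -1)
Q(K, g) = -g (Q(K, g) = (-K + K) - g = 0 - g = -g)
m = 23 (m = -46 + 69 = 23)
q(A, G) = -2 + A*G (q(A, G) = -2 + G*A = -2 + A*G)
z = 384 (z = -6*(-52 + (-2 - (-2)*(-5))) = -6*(-52 + (-2 - 2*5)) = -6*(-52 + (-2 - 10)) = -6*(-52 - 12) = -6*(-64) = 384)
m + z = 23 + 384 = 407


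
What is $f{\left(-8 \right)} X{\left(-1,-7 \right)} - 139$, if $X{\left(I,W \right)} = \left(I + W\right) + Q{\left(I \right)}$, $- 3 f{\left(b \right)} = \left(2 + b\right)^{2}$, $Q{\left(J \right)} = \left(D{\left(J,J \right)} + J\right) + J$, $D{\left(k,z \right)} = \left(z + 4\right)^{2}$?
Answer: $-127$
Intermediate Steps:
$D{\left(k,z \right)} = \left(4 + z\right)^{2}$
$Q{\left(J \right)} = \left(4 + J\right)^{2} + 2 J$ ($Q{\left(J \right)} = \left(\left(4 + J\right)^{2} + J\right) + J = \left(J + \left(4 + J\right)^{2}\right) + J = \left(4 + J\right)^{2} + 2 J$)
$f{\left(b \right)} = - \frac{\left(2 + b\right)^{2}}{3}$
$X{\left(I,W \right)} = W + \left(4 + I\right)^{2} + 3 I$ ($X{\left(I,W \right)} = \left(I + W\right) + \left(\left(4 + I\right)^{2} + 2 I\right) = W + \left(4 + I\right)^{2} + 3 I$)
$f{\left(-8 \right)} X{\left(-1,-7 \right)} - 139 = - \frac{\left(2 - 8\right)^{2}}{3} \left(-7 + \left(4 - 1\right)^{2} + 3 \left(-1\right)\right) - 139 = - \frac{\left(-6\right)^{2}}{3} \left(-7 + 3^{2} - 3\right) - 139 = \left(- \frac{1}{3}\right) 36 \left(-7 + 9 - 3\right) - 139 = \left(-12\right) \left(-1\right) - 139 = 12 - 139 = -127$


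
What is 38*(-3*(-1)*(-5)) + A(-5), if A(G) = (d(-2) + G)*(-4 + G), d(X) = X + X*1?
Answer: -489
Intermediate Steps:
d(X) = 2*X (d(X) = X + X = 2*X)
A(G) = (-4 + G)² (A(G) = (2*(-2) + G)*(-4 + G) = (-4 + G)*(-4 + G) = (-4 + G)²)
38*(-3*(-1)*(-5)) + A(-5) = 38*(-3*(-1)*(-5)) + (16 + (-5)² - 8*(-5)) = 38*(3*(-5)) + (16 + 25 + 40) = 38*(-15) + 81 = -570 + 81 = -489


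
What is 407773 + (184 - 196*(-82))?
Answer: 424029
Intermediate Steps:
407773 + (184 - 196*(-82)) = 407773 + (184 + 16072) = 407773 + 16256 = 424029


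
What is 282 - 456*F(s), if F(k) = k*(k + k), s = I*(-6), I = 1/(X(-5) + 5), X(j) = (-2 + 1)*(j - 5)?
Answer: 3402/25 ≈ 136.08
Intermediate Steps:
X(j) = 5 - j (X(j) = -(-5 + j) = 5 - j)
I = 1/15 (I = 1/((5 - 1*(-5)) + 5) = 1/((5 + 5) + 5) = 1/(10 + 5) = 1/15 ≈ 0.066667)
s = -2/5 (s = (1/15)*(-6) = -2/5 ≈ -0.40000)
F(k) = 2*k**2 (F(k) = k*(2*k) = 2*k**2)
282 - 456*F(s) = 282 - 912*(-2/5)**2 = 282 - 912*4/25 = 282 - 456*8/25 = 282 - 3648/25 = 3402/25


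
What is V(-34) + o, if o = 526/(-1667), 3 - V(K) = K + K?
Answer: 117831/1667 ≈ 70.684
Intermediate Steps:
V(K) = 3 - 2*K (V(K) = 3 - (K + K) = 3 - 2*K)
o = -526/1667 (o = 526*(-1/1667) = -526/1667 ≈ -0.31554)
V(-34) + o = (3 - 2*(-34)) - 526/1667 = (3 + 68) - 526/1667 = 71 - 526/1667 = 117831/1667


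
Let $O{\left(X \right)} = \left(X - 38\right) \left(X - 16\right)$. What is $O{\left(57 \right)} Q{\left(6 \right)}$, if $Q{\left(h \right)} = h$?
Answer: $4674$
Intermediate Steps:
$O{\left(X \right)} = \left(-38 + X\right) \left(-16 + X\right)$
$O{\left(57 \right)} Q{\left(6 \right)} = \left(608 + 57^{2} - 3078\right) 6 = \left(608 + 3249 - 3078\right) 6 = 779 \cdot 6 = 4674$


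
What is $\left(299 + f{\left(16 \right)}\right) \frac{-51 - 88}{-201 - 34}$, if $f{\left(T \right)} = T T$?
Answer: $\frac{15429}{47} \approx 328.28$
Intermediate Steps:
$f{\left(T \right)} = T^{2}$
$\left(299 + f{\left(16 \right)}\right) \frac{-51 - 88}{-201 - 34} = \left(299 + 16^{2}\right) \frac{-51 - 88}{-201 - 34} = \left(299 + 256\right) \left(- \frac{139}{-235}\right) = 555 \left(\left(-139\right) \left(- \frac{1}{235}\right)\right) = 555 \cdot \frac{139}{235} = \frac{15429}{47}$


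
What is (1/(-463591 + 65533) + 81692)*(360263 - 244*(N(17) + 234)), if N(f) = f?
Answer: 3241181977097855/132686 ≈ 2.4427e+10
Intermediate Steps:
(1/(-463591 + 65533) + 81692)*(360263 - 244*(N(17) + 234)) = (1/(-463591 + 65533) + 81692)*(360263 - 244*(17 + 234)) = (1/(-398058) + 81692)*(360263 - 244*251) = (-1/398058 + 81692)*(360263 - 61244) = (32518154135/398058)*299019 = 3241181977097855/132686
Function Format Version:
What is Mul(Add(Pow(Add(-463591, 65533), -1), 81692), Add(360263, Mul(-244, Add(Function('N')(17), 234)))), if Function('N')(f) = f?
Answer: Rational(3241181977097855, 132686) ≈ 2.4427e+10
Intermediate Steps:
Mul(Add(Pow(Add(-463591, 65533), -1), 81692), Add(360263, Mul(-244, Add(Function('N')(17), 234)))) = Mul(Add(Pow(Add(-463591, 65533), -1), 81692), Add(360263, Mul(-244, Add(17, 234)))) = Mul(Add(Pow(-398058, -1), 81692), Add(360263, Mul(-244, 251))) = Mul(Add(Rational(-1, 398058), 81692), Add(360263, -61244)) = Mul(Rational(32518154135, 398058), 299019) = Rational(3241181977097855, 132686)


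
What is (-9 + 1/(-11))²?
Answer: 10000/121 ≈ 82.645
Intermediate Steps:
(-9 + 1/(-11))² = (-9 + 1*(-1/11))² = (-9 - 1/11)² = (-100/11)² = 10000/121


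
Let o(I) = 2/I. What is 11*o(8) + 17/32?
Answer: 105/32 ≈ 3.2813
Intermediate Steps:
11*o(8) + 17/32 = 11*(2/8) + 17/32 = 11*(2*(1/8)) + 17*(1/32) = 11*(1/4) + 17/32 = 11/4 + 17/32 = 105/32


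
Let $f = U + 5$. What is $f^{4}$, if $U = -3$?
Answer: $16$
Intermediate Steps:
$f = 2$ ($f = -3 + 5 = 2$)
$f^{4} = 2^{4} = 16$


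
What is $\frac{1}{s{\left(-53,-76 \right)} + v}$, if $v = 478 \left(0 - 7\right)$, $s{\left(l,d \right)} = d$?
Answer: $- \frac{1}{3422} \approx -0.00029223$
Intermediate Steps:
$v = -3346$ ($v = 478 \left(0 - 7\right) = 478 \left(-7\right) = -3346$)
$\frac{1}{s{\left(-53,-76 \right)} + v} = \frac{1}{-76 - 3346} = \frac{1}{-3422} = - \frac{1}{3422}$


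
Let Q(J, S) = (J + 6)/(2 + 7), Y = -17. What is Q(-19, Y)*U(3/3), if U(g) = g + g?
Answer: -26/9 ≈ -2.8889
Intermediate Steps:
U(g) = 2*g
Q(J, S) = 2/3 + J/9 (Q(J, S) = (6 + J)/9 = (6 + J)*(1/9) = 2/3 + J/9)
Q(-19, Y)*U(3/3) = (2/3 + (1/9)*(-19))*(2*(3/3)) = (2/3 - 19/9)*(2*(3*(1/3))) = -26/9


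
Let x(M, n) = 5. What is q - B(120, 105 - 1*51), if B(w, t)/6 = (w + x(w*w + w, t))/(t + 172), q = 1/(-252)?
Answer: -94613/28476 ≈ -3.3226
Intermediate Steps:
q = -1/252 ≈ -0.0039683
B(w, t) = 6*(5 + w)/(172 + t) (B(w, t) = 6*((w + 5)/(t + 172)) = 6*((5 + w)/(172 + t)) = 6*(5 + w)/(172 + t))
q - B(120, 105 - 1*51) = -1/252 - 6*(5 + 120)/(172 + (105 - 1*51)) = -1/252 - 6*125/(172 + (105 - 51)) = -1/252 - 6*125/(172 + 54) = -1/252 - 6*125/226 = -1/252 - 1*375/113 = -1/252 - 375/113 = -94613/28476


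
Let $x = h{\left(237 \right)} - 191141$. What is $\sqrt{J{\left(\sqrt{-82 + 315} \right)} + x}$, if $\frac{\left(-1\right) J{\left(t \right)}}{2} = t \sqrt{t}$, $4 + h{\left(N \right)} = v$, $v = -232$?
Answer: $\sqrt{-191377 - 2 \cdot 233^{\frac{3}{4}}} \approx 437.6 i$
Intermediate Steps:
$h{\left(N \right)} = -236$ ($h{\left(N \right)} = -4 - 232 = -236$)
$J{\left(t \right)} = - 2 t^{\frac{3}{2}}$ ($J{\left(t \right)} = - 2 t \sqrt{t} = - 2 t^{\frac{3}{2}}$)
$x = -191377$ ($x = -236 - 191141 = -191377$)
$\sqrt{J{\left(\sqrt{-82 + 315} \right)} + x} = \sqrt{- 2 \left(\sqrt{-82 + 315}\right)^{\frac{3}{2}} - 191377} = \sqrt{- 2 \left(\sqrt{233}\right)^{\frac{3}{2}} - 191377} = \sqrt{- 2 \cdot 233^{\frac{3}{4}} - 191377} = \sqrt{-191377 - 2 \cdot 233^{\frac{3}{4}}}$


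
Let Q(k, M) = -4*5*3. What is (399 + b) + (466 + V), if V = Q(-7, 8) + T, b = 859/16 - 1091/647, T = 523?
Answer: 14285773/10352 ≈ 1380.0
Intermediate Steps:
b = 538317/10352 (b = 859*(1/16) - 1091*1/647 = 859/16 - 1091/647 = 538317/10352 ≈ 52.001)
Q(k, M) = -60 (Q(k, M) = -20*3 = -60)
V = 463 (V = -60 + 523 = 463)
(399 + b) + (466 + V) = (399 + 538317/10352) + (466 + 463) = 4668765/10352 + 929 = 14285773/10352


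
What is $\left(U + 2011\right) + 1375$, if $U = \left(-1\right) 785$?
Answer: $2601$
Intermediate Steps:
$U = -785$
$\left(U + 2011\right) + 1375 = \left(-785 + 2011\right) + 1375 = 1226 + 1375 = 2601$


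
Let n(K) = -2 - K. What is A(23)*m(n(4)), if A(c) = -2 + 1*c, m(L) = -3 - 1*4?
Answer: -147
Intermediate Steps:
m(L) = -7 (m(L) = -3 - 4 = -7)
A(c) = -2 + c
A(23)*m(n(4)) = (-2 + 23)*(-7) = 21*(-7) = -147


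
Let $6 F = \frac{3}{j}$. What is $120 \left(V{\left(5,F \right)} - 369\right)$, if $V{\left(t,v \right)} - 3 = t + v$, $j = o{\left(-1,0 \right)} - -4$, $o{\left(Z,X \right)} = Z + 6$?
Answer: $- \frac{129940}{3} \approx -43313.0$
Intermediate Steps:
$o{\left(Z,X \right)} = 6 + Z$
$j = 9$ ($j = \left(6 - 1\right) - -4 = 5 + 4 = 9$)
$F = \frac{1}{18}$ ($F = \frac{3 \cdot \frac{1}{9}}{6} = \frac{1}{6} \cdot \frac{1}{3} = \frac{1}{18} \approx 0.055556$)
$V{\left(t,v \right)} = 3 + t + v$ ($V{\left(t,v \right)} = 3 + \left(t + v\right) = 3 + t + v$)
$120 \left(V{\left(5,F \right)} - 369\right) = 120 \left(\left(3 + 5 + \frac{1}{18}\right) - 369\right) = 120 \left(\frac{145}{18} - 369\right) = 120 \left(- \frac{6497}{18}\right) = - \frac{129940}{3}$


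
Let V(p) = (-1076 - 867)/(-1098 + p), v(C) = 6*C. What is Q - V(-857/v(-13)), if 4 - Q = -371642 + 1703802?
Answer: -112949662326/84787 ≈ -1.3322e+6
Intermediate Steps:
Q = -1332156 (Q = 4 - (-371642 + 1703802) = 4 - 1*1332160 = 4 - 1332160 = -1332156)
V(p) = -1943/(-1098 + p)
Q - V(-857/v(-13)) = -1332156 - (-1943)/(-1098 - 857/(6*(-13))) = -1332156 - (-1943)/(-1098 - 857/(-78)) = -1332156 - (-1943)/(-1098 - 857*(-1/78)) = -1332156 - (-1943)/(-1098 + 857/78) = -1332156 - (-1943)/(-84787/78) = -1332156 - (-1943)*(-78)/84787 = -1332156 - 1*151554/84787 = -1332156 - 151554/84787 = -112949662326/84787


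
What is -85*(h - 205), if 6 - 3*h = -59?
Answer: 46750/3 ≈ 15583.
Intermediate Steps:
h = 65/3 (h = 2 - 1/3*(-59) = 2 + 59/3 = 65/3 ≈ 21.667)
-85*(h - 205) = -85*(65/3 - 205) = -85*(-550/3) = 46750/3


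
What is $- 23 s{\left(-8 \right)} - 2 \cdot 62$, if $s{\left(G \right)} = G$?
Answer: $60$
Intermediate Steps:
$- 23 s{\left(-8 \right)} - 2 \cdot 62 = \left(-23\right) \left(-8\right) - 2 \cdot 62 = 184 - 124 = 60$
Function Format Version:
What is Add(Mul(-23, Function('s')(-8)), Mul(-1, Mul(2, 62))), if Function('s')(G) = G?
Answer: 60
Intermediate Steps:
Add(Mul(-23, Function('s')(-8)), Mul(-1, Mul(2, 62))) = Add(Mul(-23, -8), Mul(-1, Mul(2, 62))) = Add(184, Mul(-1, 124)) = Add(184, -124) = 60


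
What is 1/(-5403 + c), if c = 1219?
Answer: -1/4184 ≈ -0.00023901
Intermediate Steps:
1/(-5403 + c) = 1/(-5403 + 1219) = 1/(-4184) = -1/4184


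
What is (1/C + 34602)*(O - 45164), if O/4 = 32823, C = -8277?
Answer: 24667124054384/8277 ≈ 2.9802e+9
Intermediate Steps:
O = 131292 (O = 4*32823 = 131292)
(1/C + 34602)*(O - 45164) = (1/(-8277) + 34602)*(131292 - 45164) = (-1/8277 + 34602)*86128 = (286400753/8277)*86128 = 24667124054384/8277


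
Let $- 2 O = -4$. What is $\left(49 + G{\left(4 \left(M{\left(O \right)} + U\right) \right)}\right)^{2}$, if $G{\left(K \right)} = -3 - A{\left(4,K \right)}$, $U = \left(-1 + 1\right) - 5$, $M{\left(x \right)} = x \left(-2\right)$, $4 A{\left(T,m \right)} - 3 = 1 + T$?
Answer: $1936$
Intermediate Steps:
$A{\left(T,m \right)} = 1 + \frac{T}{4}$ ($A{\left(T,m \right)} = \frac{3}{4} + \frac{1 + T}{4} = \frac{3}{4} + \left(\frac{1}{4} + \frac{T}{4}\right) = 1 + \frac{T}{4}$)
$O = 2$ ($O = \left(- \frac{1}{2}\right) \left(-4\right) = 2$)
$M{\left(x \right)} = - 2 x$
$U = -5$ ($U = 0 - 5 = -5$)
$G{\left(K \right)} = -5$ ($G{\left(K \right)} = -3 - \left(1 + \frac{1}{4} \cdot 4\right) = -3 - \left(1 + 1\right) = -3 - 2 = -5$)
$\left(49 + G{\left(4 \left(M{\left(O \right)} + U\right) \right)}\right)^{2} = \left(49 - 5\right)^{2} = 44^{2} = 1936$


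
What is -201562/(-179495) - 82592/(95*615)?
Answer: -609718238/2097399075 ≈ -0.29070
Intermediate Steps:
-201562/(-179495) - 82592/(95*615) = -201562*(-1/179495) - 82592/58425 = 201562/179495 - 82592*1/58425 = 201562/179495 - 82592/58425 = -609718238/2097399075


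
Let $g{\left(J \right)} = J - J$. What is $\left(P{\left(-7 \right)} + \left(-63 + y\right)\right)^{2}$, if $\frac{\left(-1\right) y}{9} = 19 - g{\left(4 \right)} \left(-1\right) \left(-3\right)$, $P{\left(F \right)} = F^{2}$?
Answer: $34225$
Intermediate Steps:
$g{\left(J \right)} = 0$
$y = -171$ ($y = - 9 \left(19 - 0 \left(-1\right) \left(-3\right)\right) = - 9 \left(19 - 0 \left(-3\right)\right) = - 9 \left(19 - 0\right) = - 9 \left(19 + 0\right) = \left(-9\right) 19 = -171$)
$\left(P{\left(-7 \right)} + \left(-63 + y\right)\right)^{2} = \left(\left(-7\right)^{2} - 234\right)^{2} = \left(49 - 234\right)^{2} = \left(-185\right)^{2} = 34225$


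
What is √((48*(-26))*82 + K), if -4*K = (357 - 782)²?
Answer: I*√589969/2 ≈ 384.05*I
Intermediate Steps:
K = -180625/4 (K = -(357 - 782)²/4 = -¼*(-425)² = -¼*180625 = -180625/4 ≈ -45156.)
√((48*(-26))*82 + K) = √((48*(-26))*82 - 180625/4) = √(-1248*82 - 180625/4) = √(-102336 - 180625/4) = √(-589969/4) = I*√589969/2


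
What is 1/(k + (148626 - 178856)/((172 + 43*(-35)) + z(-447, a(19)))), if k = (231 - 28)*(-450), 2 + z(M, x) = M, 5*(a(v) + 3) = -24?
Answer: -891/81377735 ≈ -1.0949e-5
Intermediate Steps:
a(v) = -39/5 (a(v) = -3 + (⅕)*(-24) = -3 - 24/5 = -39/5)
z(M, x) = -2 + M
k = -91350 (k = 203*(-450) = -91350)
1/(k + (148626 - 178856)/((172 + 43*(-35)) + z(-447, a(19)))) = 1/(-91350 + (148626 - 178856)/((172 + 43*(-35)) + (-2 - 447))) = 1/(-91350 - 30230/((172 - 1505) - 449)) = 1/(-91350 - 30230/(-1333 - 449)) = 1/(-91350 - 30230/(-1782)) = 1/(-91350 - 30230*(-1/1782)) = 1/(-91350 + 15115/891) = 1/(-81377735/891) = -891/81377735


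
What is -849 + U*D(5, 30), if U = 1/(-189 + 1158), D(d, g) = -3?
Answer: -274228/323 ≈ -849.00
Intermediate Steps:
U = 1/969 ≈ 0.0010320
-849 + U*D(5, 30) = -849 + (1/969)*(-3) = -849 - 1/323 = -274228/323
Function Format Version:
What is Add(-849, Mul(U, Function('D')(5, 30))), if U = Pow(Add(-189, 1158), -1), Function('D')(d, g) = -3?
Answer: Rational(-274228, 323) ≈ -849.00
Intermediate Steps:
U = Rational(1, 969) (U = Pow(969, -1) = Rational(1, 969) ≈ 0.0010320)
Add(-849, Mul(U, Function('D')(5, 30))) = Add(-849, Mul(Rational(1, 969), -3)) = Add(-849, Rational(-1, 323)) = Rational(-274228, 323)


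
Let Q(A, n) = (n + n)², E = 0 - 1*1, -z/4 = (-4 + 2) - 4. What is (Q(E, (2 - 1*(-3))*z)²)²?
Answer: 11007531417600000000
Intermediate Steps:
z = 24 (z = -4*((-4 + 2) - 4) = -4*(-2 - 4) = -4*(-6) = 24)
E = -1 (E = 0 - 1 = -1)
Q(A, n) = 4*n² (Q(A, n) = (2*n)² = 4*n²)
(Q(E, (2 - 1*(-3))*z)²)² = ((4*((2 - 1*(-3))*24)²)²)² = ((4*((2 + 3)*24)²)²)² = ((4*(5*24)²)²)² = ((4*120²)²)² = ((4*14400)²)² = (57600²)² = 3317760000² = 11007531417600000000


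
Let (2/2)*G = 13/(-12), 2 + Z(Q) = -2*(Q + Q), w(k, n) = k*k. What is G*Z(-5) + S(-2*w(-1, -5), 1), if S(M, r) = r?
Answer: -37/2 ≈ -18.500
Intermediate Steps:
w(k, n) = k²
Z(Q) = -2 - 4*Q (Z(Q) = -2 - 2*(Q + Q) = -2 - 4*Q)
G = -13/12 (G = 13/(-12) = 13*(-1/12) = -13/12 ≈ -1.0833)
G*Z(-5) + S(-2*w(-1, -5), 1) = -13*(-2 - 4*(-5))/12 + 1 = -13*(-2 + 20)/12 + 1 = -13/12*18 + 1 = -39/2 + 1 = -37/2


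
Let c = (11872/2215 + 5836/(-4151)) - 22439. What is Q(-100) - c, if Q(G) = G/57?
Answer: 11756940587071/524084505 ≈ 22433.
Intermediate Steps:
Q(G) = G/57
c = -206278246203/9194465 (c = (11872*(1/2215) + 5836*(-1/4151)) - 22439 = (11872/2215 - 5836/4151) - 22439 = 36353932/9194465 - 22439 = -206278246203/9194465 ≈ -22435.)
Q(-100) - c = (1/57)*(-100) - 1*(-206278246203/9194465) = -100/57 + 206278246203/9194465 = 11756940587071/524084505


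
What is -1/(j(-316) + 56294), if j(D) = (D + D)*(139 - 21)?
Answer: 1/18282 ≈ 5.4699e-5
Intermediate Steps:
j(D) = 236*D (j(D) = (2*D)*118 = 236*D)
-1/(j(-316) + 56294) = -1/(236*(-316) + 56294) = -1/(-74576 + 56294) = -1/(-18282) = -1*(-1/18282) = 1/18282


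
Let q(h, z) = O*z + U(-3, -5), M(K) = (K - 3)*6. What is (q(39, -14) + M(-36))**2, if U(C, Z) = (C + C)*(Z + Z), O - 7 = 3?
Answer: 98596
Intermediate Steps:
O = 10 (O = 7 + 3 = 10)
M(K) = -18 + 6*K (M(K) = (-3 + K)*6 = -18 + 6*K)
U(C, Z) = 4*C*Z (U(C, Z) = (2*C)*(2*Z) = 4*C*Z)
q(h, z) = 60 + 10*z (q(h, z) = 10*z + 4*(-3)*(-5) = 10*z + 60 = 60 + 10*z)
(q(39, -14) + M(-36))**2 = ((60 + 10*(-14)) + (-18 + 6*(-36)))**2 = ((60 - 140) + (-18 - 216))**2 = (-80 - 234)**2 = (-314)**2 = 98596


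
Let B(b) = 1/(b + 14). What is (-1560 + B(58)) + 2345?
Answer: 56521/72 ≈ 785.01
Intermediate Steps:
B(b) = 1/(14 + b)
(-1560 + B(58)) + 2345 = (-1560 + 1/(14 + 58)) + 2345 = (-1560 + 1/72) + 2345 = -112319/72 + 2345 = 56521/72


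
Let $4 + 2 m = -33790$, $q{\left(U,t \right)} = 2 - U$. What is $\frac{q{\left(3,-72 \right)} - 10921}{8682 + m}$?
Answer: $\frac{10922}{8215} \approx 1.3295$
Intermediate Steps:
$m = -16897$ ($m = -2 + \frac{1}{2} \left(-33790\right) = -2 - 16895 = -16897$)
$\frac{q{\left(3,-72 \right)} - 10921}{8682 + m} = \frac{\left(2 - 3\right) - 10921}{8682 - 16897} = \frac{\left(2 - 3\right) - 10921}{-8215} = \left(-1 - 10921\right) \left(- \frac{1}{8215}\right) = \left(-10922\right) \left(- \frac{1}{8215}\right) = \frac{10922}{8215}$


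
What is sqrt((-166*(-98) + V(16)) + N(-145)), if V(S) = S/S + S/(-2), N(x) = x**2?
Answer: sqrt(37286) ≈ 193.10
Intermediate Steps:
V(S) = 1 - S/2 (V(S) = 1 + S*(-1/2) = 1 - S/2)
sqrt((-166*(-98) + V(16)) + N(-145)) = sqrt((-166*(-98) + (1 - 1/2*16)) + (-145)**2) = sqrt((16268 + (1 - 8)) + 21025) = sqrt((16268 - 7) + 21025) = sqrt(16261 + 21025) = sqrt(37286)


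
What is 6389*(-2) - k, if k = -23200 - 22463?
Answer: 32885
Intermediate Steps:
k = -45663
6389*(-2) - k = 6389*(-2) - 1*(-45663) = -12778 + 45663 = 32885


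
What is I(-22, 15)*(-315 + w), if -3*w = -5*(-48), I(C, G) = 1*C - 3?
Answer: 9875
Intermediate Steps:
I(C, G) = -3 + C (I(C, G) = C - 3 = -3 + C)
w = -80 (w = -(-5)*(-48)/3 = -⅓*240 = -80)
I(-22, 15)*(-315 + w) = (-3 - 22)*(-315 - 80) = -25*(-395) = 9875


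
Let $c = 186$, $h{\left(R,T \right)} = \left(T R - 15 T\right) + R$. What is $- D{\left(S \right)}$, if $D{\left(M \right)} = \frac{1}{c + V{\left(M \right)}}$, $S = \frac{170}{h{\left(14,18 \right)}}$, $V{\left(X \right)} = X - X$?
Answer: $- \frac{1}{186} \approx -0.0053763$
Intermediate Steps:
$h{\left(R,T \right)} = R - 15 T + R T$ ($h{\left(R,T \right)} = \left(R T - 15 T\right) + R = \left(- 15 T + R T\right) + R = R - 15 T + R T$)
$V{\left(X \right)} = 0$
$S = - \frac{85}{2}$ ($S = \frac{170}{14 - 270 + 14 \cdot 18} = \frac{170}{14 - 270 + 252} = \frac{170}{-4} = 170 \left(- \frac{1}{4}\right) = - \frac{85}{2} \approx -42.5$)
$D{\left(M \right)} = \frac{1}{186}$ ($D{\left(M \right)} = \frac{1}{186 + 0} = \frac{1}{186}$)
$- D{\left(S \right)} = \left(-1\right) \frac{1}{186} = - \frac{1}{186}$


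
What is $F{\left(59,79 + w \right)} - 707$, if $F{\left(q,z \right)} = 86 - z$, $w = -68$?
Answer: $-632$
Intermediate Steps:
$F{\left(59,79 + w \right)} - 707 = \left(86 - \left(79 - 68\right)\right) - 707 = \left(86 - 11\right) - 707 = 75 - 707 = -632$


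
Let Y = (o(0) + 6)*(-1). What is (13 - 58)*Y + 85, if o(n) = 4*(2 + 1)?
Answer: 895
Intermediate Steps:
o(n) = 12 (o(n) = 4*3 = 12)
Y = -18 (Y = (12 + 6)*(-1) = 18*(-1) = -18)
(13 - 58)*Y + 85 = (13 - 58)*(-18) + 85 = -45*(-18) + 85 = 810 + 85 = 895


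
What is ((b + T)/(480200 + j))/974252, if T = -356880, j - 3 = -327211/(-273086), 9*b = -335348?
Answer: -242177307262/287461185904373823 ≈ -8.4247e-7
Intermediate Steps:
b = -335348/9 (b = (1/9)*(-335348) = -335348/9 ≈ -37261.)
j = 1146469/273086 (j = 3 - 327211/(-273086) = 3 - 327211*(-1/273086) = 3 + 327211/273086 = 1146469/273086 ≈ 4.1982)
((b + T)/(480200 + j))/974252 = ((-335348/9 - 356880)/(480200 + 1146469/273086))/974252 = -3547268/(9*131137043669/273086)*(1/974252) = -3547268/9*273086/131137043669*(1/974252) = -968709229048/1180233393021*1/974252 = -242177307262/287461185904373823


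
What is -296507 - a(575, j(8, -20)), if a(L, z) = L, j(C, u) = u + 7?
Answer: -297082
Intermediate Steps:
j(C, u) = 7 + u
-296507 - a(575, j(8, -20)) = -296507 - 1*575 = -296507 - 575 = -297082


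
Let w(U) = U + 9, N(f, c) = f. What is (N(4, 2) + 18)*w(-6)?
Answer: 66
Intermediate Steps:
w(U) = 9 + U
(N(4, 2) + 18)*w(-6) = (4 + 18)*(9 - 6) = 22*3 = 66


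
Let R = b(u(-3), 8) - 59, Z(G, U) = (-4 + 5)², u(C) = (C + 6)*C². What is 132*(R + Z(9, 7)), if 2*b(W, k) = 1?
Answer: -7590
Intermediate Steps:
u(C) = C²*(6 + C) (u(C) = (6 + C)*C² = C²*(6 + C))
b(W, k) = ½ (b(W, k) = (½)*1 = ½)
Z(G, U) = 1 (Z(G, U) = 1² = 1)
R = -117/2 (R = ½ - 59 = -117/2 ≈ -58.500)
132*(R + Z(9, 7)) = 132*(-117/2 + 1) = 132*(-115/2) = -7590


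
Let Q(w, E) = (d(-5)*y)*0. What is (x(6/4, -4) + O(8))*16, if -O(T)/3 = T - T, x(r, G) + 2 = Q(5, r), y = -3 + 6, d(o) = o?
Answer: -32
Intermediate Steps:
y = 3
Q(w, E) = 0 (Q(w, E) = -5*3*0 = -15*0 = 0)
x(r, G) = -2 (x(r, G) = -2 + 0 = -2)
O(T) = 0 (O(T) = -3*(T - T) = -3*0 = 0)
(x(6/4, -4) + O(8))*16 = (-2 + 0)*16 = -2*16 = -32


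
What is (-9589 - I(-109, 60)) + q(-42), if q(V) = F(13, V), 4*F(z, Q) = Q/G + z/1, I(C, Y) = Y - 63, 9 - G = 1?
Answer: -153345/16 ≈ -9584.1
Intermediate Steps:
G = 8 (G = 9 - 1*1 = 9 - 1 = 8)
I(C, Y) = -63 + Y
F(z, Q) = z/4 + Q/32 (F(z, Q) = (Q/8 + z/1)/4 = (Q*(1/8) + z*1)/4 = (Q/8 + z)/4 = (z + Q/8)/4 = z/4 + Q/32)
q(V) = 13/4 + V/32 (q(V) = (1/4)*13 + V/32 = 13/4 + V/32)
(-9589 - I(-109, 60)) + q(-42) = (-9589 - (-63 + 60)) + (13/4 + (1/32)*(-42)) = (-9589 - 1*(-3)) + (13/4 - 21/16) = (-9589 + 3) + 31/16 = -9586 + 31/16 = -153345/16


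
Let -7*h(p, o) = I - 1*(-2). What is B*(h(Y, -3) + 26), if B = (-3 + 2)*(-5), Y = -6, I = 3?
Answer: 885/7 ≈ 126.43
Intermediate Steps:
h(p, o) = -5/7 (h(p, o) = -(3 - 1*(-2))/7 = -(3 + 2)/7 = -1/7*5 = -5/7)
B = 5 (B = -1*(-5) = 5)
B*(h(Y, -3) + 26) = 5*(-5/7 + 26) = 5*(177/7) = 885/7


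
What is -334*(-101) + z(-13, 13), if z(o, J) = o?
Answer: 33721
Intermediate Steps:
-334*(-101) + z(-13, 13) = -334*(-101) - 13 = 33734 - 13 = 33721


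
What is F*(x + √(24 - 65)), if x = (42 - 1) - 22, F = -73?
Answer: -1387 - 73*I*√41 ≈ -1387.0 - 467.43*I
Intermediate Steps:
x = 19 (x = 41 - 22 = 19)
F*(x + √(24 - 65)) = -73*(19 + √(24 - 65)) = -73*(19 + √(-41)) = -73*(19 + I*√41) = -1387 - 73*I*√41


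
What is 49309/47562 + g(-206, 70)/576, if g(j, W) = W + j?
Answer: 456949/570744 ≈ 0.80062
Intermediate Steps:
49309/47562 + g(-206, 70)/576 = 49309/47562 + (70 - 206)/576 = 49309*(1/47562) - 136*1/576 = 49309/47562 - 17/72 = 456949/570744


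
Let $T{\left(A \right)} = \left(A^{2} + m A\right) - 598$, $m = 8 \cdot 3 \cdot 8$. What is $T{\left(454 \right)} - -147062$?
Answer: $439748$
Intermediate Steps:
$m = 192$ ($m = 24 \cdot 8 = 192$)
$T{\left(A \right)} = -598 + A^{2} + 192 A$ ($T{\left(A \right)} = \left(A^{2} + 192 A\right) - 598 = -598 + A^{2} + 192 A$)
$T{\left(454 \right)} - -147062 = \left(-598 + 454^{2} + 192 \cdot 454\right) - -147062 = \left(-598 + 206116 + 87168\right) + 147062 = 292686 + 147062 = 439748$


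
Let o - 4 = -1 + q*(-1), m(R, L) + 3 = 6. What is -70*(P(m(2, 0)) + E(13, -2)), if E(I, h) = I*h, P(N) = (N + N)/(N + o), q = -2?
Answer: 3535/2 ≈ 1767.5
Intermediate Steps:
m(R, L) = 3 (m(R, L) = -3 + 6 = 3)
o = 5 (o = 4 + (-1 - 2*(-1)) = 4 + (-1 + 2) = 4 + 1 = 5)
P(N) = 2*N/(5 + N) (P(N) = (N + N)/(N + 5) = (2*N)/(5 + N) = 2*N/(5 + N))
-70*(P(m(2, 0)) + E(13, -2)) = -70*(2*3/(5 + 3) + 13*(-2)) = -70*(2*3/8 - 26) = -70*(2*3*(⅛) - 26) = -70*(¾ - 26) = -70*(-101/4) = 3535/2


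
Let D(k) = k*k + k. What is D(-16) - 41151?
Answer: -40911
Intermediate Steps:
D(k) = k + k² (D(k) = k² + k = k + k²)
D(-16) - 41151 = -16*(1 - 16) - 41151 = -16*(-15) - 41151 = 240 - 41151 = -40911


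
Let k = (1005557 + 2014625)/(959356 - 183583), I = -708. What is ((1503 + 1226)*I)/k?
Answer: -749447919018/1510091 ≈ -4.9629e+5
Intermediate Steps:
k = 3020182/775773 ≈ 3.8931
((1503 + 1226)*I)/k = ((1503 + 1226)*(-708))/(3020182/775773) = (2729*(-708))*(775773/3020182) = -1932132*775773/3020182 = -749447919018/1510091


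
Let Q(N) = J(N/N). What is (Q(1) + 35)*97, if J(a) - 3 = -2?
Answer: 3492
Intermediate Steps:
J(a) = 1 (J(a) = 3 - 2 = 1)
Q(N) = 1
(Q(1) + 35)*97 = (1 + 35)*97 = 36*97 = 3492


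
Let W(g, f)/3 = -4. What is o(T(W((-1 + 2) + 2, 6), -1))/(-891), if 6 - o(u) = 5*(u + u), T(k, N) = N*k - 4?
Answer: 74/891 ≈ 0.083053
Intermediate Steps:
W(g, f) = -12 (W(g, f) = 3*(-4) = -12)
T(k, N) = -4 + N*k
o(u) = 6 - 10*u (o(u) = 6 - 5*(u + u) = 6 - 5*2*u = 6 - 10*u)
o(T(W((-1 + 2) + 2, 6), -1))/(-891) = (6 - 10*(-4 - 1*(-12)))/(-891) = (6 - 10*(-4 + 12))*(-1/891) = (6 - 10*8)*(-1/891) = (6 - 80)*(-1/891) = -74*(-1/891) = 74/891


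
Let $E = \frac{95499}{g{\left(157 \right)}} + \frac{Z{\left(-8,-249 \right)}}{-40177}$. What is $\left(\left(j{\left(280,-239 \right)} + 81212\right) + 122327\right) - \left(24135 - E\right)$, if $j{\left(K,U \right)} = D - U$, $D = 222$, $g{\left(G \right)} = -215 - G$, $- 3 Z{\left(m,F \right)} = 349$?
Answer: $\frac{2684397411013}{14945844} \approx 1.7961 \cdot 10^{5}$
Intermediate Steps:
$Z{\left(m,F \right)} = - \frac{349}{3}$ ($Z{\left(m,F \right)} = \left(- \frac{1}{3}\right) 349 = - \frac{349}{3}$)
$E = - \frac{3836820047}{14945844}$ ($E = \frac{95499}{-215 - 157} - \frac{349}{3 \left(-40177\right)} = \frac{95499}{-215 - 157} - - \frac{349}{120531} = \frac{95499}{-372} + \frac{349}{120531} = 95499 \left(- \frac{1}{372}\right) + \frac{349}{120531} = - \frac{31833}{124} + \frac{349}{120531} = - \frac{3836820047}{14945844} \approx -256.71$)
$j{\left(K,U \right)} = 222 - U$
$\left(\left(j{\left(280,-239 \right)} + 81212\right) + 122327\right) - \left(24135 - E\right) = \left(\left(\left(222 - -239\right) + 81212\right) + 122327\right) - \left(24135 - - \frac{3836820047}{14945844}\right) = \left(\left(\left(222 + 239\right) + 81212\right) + 122327\right) - \left(24135 + \frac{3836820047}{14945844}\right) = \left(\left(461 + 81212\right) + 122327\right) - \frac{364554764987}{14945844} = \left(81673 + 122327\right) - \frac{364554764987}{14945844} = 204000 - \frac{364554764987}{14945844} = \frac{2684397411013}{14945844}$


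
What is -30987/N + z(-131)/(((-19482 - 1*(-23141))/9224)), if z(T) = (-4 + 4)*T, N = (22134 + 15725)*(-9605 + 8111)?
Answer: 3443/6284594 ≈ 0.00054785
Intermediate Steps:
N = -56561346 (N = 37859*(-1494) = -56561346)
z(T) = 0 (z(T) = 0*T = 0)
-30987/N + z(-131)/(((-19482 - 1*(-23141))/9224)) = -30987/(-56561346) + 0/(((-19482 - 1*(-23141))/9224)) = -30987*(-1/56561346) + 0/(((-19482 + 23141)*(1/9224))) = 3443/6284594 + 0/((3659*(1/9224))) = 3443/6284594 + 0/(3659/9224) = 3443/6284594 + 0*(9224/3659) = 3443/6284594 + 0 = 3443/6284594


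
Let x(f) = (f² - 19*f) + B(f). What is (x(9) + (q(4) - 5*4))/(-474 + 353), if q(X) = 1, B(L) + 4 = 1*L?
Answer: 104/121 ≈ 0.85950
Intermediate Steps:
B(L) = -4 + L (B(L) = -4 + 1*L = -4 + L)
x(f) = -4 + f² - 18*f (x(f) = (f² - 19*f) + (-4 + f) = -4 + f² - 18*f)
(x(9) + (q(4) - 5*4))/(-474 + 353) = ((-4 + 9² - 18*9) + (1 - 5*4))/(-474 + 353) = ((-4 + 81 - 162) + (1 - 20))/(-121) = (-85 - 19)*(-1/121) = -104*(-1/121) = 104/121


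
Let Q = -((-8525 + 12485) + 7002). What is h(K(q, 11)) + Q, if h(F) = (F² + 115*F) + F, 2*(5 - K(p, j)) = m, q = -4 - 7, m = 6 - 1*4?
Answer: -10482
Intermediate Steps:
m = 2 (m = 6 - 4 = 2)
q = -11
K(p, j) = 4 (K(p, j) = 5 - ½*2 = 5 - 1 = 4)
h(F) = F² + 116*F
Q = -10962 (Q = -(3960 + 7002) = -1*10962 = -10962)
h(K(q, 11)) + Q = 4*(116 + 4) - 10962 = 4*120 - 10962 = 480 - 10962 = -10482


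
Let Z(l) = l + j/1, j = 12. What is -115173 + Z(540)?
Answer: -114621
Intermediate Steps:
Z(l) = 12 + l (Z(l) = l + 12/1 = l + 1*12 = l + 12 = 12 + l)
-115173 + Z(540) = -115173 + (12 + 540) = -115173 + 552 = -114621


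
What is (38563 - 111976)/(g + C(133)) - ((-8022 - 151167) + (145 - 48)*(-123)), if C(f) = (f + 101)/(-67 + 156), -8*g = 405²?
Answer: 277531132824/1621817 ≈ 1.7112e+5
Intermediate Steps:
g = -164025/8 (g = -⅛*405² = -⅛*164025 = -164025/8 ≈ -20503.)
C(f) = 101/89 + f/89 (C(f) = (101 + f)/89 = (101 + f)*(1/89) = 101/89 + f/89)
(38563 - 111976)/(g + C(133)) - ((-8022 - 151167) + (145 - 48)*(-123)) = (38563 - 111976)/(-164025/8 + (101/89 + (1/89)*133)) - ((-8022 - 151167) + (145 - 48)*(-123)) = -73413/(-164025/8 + (101/89 + 133/89)) - (-159189 + 97*(-123)) = -73413/(-164025/8 + 234/89) - (-159189 - 11931) = -73413/(-14596353/712) - 1*(-171120) = -73413*(-712/14596353) + 171120 = 5807784/1621817 + 171120 = 277531132824/1621817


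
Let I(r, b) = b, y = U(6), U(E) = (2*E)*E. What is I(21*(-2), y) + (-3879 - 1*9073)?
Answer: -12880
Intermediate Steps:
U(E) = 2*E²
y = 72 (y = 2*6² = 2*36 = 72)
I(21*(-2), y) + (-3879 - 1*9073) = 72 + (-3879 - 1*9073) = 72 + (-3879 - 9073) = 72 - 12952 = -12880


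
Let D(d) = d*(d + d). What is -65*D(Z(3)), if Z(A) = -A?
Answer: -1170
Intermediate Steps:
D(d) = 2*d² (D(d) = d*(2*d) = 2*d²)
-65*D(Z(3)) = -130*(-1*3)² = -130*(-3)² = -130*9 = -65*18 = -1170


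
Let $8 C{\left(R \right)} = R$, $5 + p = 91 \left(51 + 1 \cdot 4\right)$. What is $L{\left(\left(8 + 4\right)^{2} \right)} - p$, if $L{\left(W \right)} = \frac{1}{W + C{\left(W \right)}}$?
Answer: $- \frac{809999}{162} \approx -5000.0$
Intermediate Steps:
$p = 5000$ ($p = -5 + 91 \left(51 + 1 \cdot 4\right) = -5 + 91 \left(51 + 4\right) = -5 + 91 \cdot 55 = -5 + 5005 = 5000$)
$C{\left(R \right)} = \frac{R}{8}$
$L{\left(W \right)} = \frac{8}{9 W}$ ($L{\left(W \right)} = \frac{1}{W + \frac{W}{8}} = \frac{1}{\frac{9}{8} W} = \frac{8}{9 W}$)
$L{\left(\left(8 + 4\right)^{2} \right)} - p = \frac{8}{9 \left(8 + 4\right)^{2}} - 5000 = \frac{8}{9 \cdot 12^{2}} - 5000 = \frac{8}{9 \cdot 144} - 5000 = \frac{8}{9} \cdot \frac{1}{144} - 5000 = \frac{1}{162} - 5000 = - \frac{809999}{162}$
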